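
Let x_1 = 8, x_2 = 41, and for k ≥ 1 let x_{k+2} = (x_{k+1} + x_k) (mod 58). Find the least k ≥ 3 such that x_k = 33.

x_1 = 8; x_2 = 41; x_3 = 49; x_4 = 32; x_5 = 23; x_6 = 55; x_7 = 20; x_8 = 17; x_9 = 37; x_{10} = 54; x_{11} = 33; x_{12} = 29; x_{13} = 4; x_{14} = 33; x_{15} = 37; x_{16} = 12; x_{17} = 49; x_{18} = 3; x_{19} = 52; x_{20} = 55; x_{21} = 49; x_{22} = 46; x_{23} = 37; x_{24} = 25; x_{25} = 4; x_{26} = 29; x_{27} = 33; x_{28} = 4; x_{29} = 37; x_{30} = 41; x_{31} = 20; x_{32} = 3; x_{33} = 23; x_{34} = 26; x_{35} = 49; x_{36} = 17; x_{37} = 8; x_{38} = 25; x_{39} = 33; x_{40} = 0; x_{41} = 33; x_{42} = 33; x_{43} = 8; x_{44} = 41.
Since (x_{43}, x_{44}) = (x_1, x_2) = (8, 41) (two consecutive terms determine the rest), the sequence is periodic with period 42.
The value 33 first appears (with k ≥ 3) at x_{11}.

11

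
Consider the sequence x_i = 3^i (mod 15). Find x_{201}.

x_0 = 1; x_1 = 3; x_2 = 9; x_3 = 12; x_4 = 6; x_5 = 3.
Since x_5 = x_1 = 3, the sequence is eventually periodic: after a pre-period of length 1 it cycles with period 4.
For i ≥ 1, x_i depends only on (i - 1) mod 4. (201 - 1) mod 4 = 0, so x_{201} = x_1 = 3.

3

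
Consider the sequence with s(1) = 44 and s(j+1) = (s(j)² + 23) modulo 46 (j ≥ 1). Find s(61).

s(1) = 44; s(2) = 27; s(3) = 16; s(4) = 3; s(5) = 32; s(6) = 35; s(7) = 6; s(8) = 13; s(9) = 8; s(10) = 41; s(11) = 2; s(12) = 27.
Since s(12) = s(2) = 27, the sequence is eventually periodic: after a pre-period of length 1 it cycles with period 10.
For j ≥ 2, s(j) depends only on (j - 2) mod 10. (61 - 2) mod 10 = 9, so s(61) = s(11) = 2.

2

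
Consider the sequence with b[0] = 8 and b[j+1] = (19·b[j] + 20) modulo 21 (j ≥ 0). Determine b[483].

Listing terms: b[0] = 8, b[1] = 4, b[2] = 12, b[3] = 17, b[4] = 7, b[5] = 6, b[6] = 8.
The sequence repeats with period 6.
So b[483] = b[0 + ((483-0) mod 6)] = b[3] = 17.

17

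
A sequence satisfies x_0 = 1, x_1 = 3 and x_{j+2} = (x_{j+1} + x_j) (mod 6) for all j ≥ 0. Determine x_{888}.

1

We have x_0 = 1; x_1 = 3; x_2 = 4; x_3 = 1; x_4 = 5; x_5 = 0; x_6 = 5; x_7 = 5; x_8 = 4; x_9 = 3; x_{10} = 1; x_{11} = 4; x_{12} = 5; x_{13} = 3; x_{14} = 2; x_{15} = 5; x_{16} = 1; x_{17} = 0; x_{18} = 1; x_{19} = 1; x_{20} = 2; x_{21} = 3; x_{22} = 5; x_{23} = 2; x_{24} = 1; x_{25} = 3.
The sequence repeats with period 24.
So x_{888} = x_{0 + ((888-0) mod 24)} = x_0 = 1.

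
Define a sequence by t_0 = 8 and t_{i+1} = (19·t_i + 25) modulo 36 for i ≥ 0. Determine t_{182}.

t_0 = 8; t_1 = 33; t_2 = 4; t_3 = 29; t_4 = 0; t_5 = 25; t_6 = 32; t_7 = 21; t_8 = 28; t_9 = 17; t_{10} = 24; t_{11} = 13; t_{12} = 20; t_{13} = 9; t_{14} = 16; t_{15} = 5; t_{16} = 12; t_{17} = 1; t_{18} = 8.
Since t_{18} = t_0 = 8, the sequence is periodic with period 18.
So t_{182} = t_{0 + ((182-0) mod 18)} = t_2 = 4.

4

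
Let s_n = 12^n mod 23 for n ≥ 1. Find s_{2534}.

Computing terms: s_1 = 12; s_2 = 6; s_3 = 3; s_4 = 13; s_5 = 18; s_6 = 9; s_7 = 16; s_8 = 8; s_9 = 4; s_{10} = 2; s_{11} = 1; s_{12} = 12.
Since s_{12} = s_1 = 12, the sequence is periodic with period 11.
(2534 - 1) mod 11 = 3, so s_{2534} = s_4 = 13.

13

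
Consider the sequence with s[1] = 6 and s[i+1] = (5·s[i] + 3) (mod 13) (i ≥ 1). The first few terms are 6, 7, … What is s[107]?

We have s[1] = 6, s[2] = 7, s[3] = 12, s[4] = 11, s[5] = 6.
Since s[5] = s[1] = 6, the sequence is periodic with period 4.
(107 - 1) mod 4 = 2, so s[107] = s[3] = 12.

12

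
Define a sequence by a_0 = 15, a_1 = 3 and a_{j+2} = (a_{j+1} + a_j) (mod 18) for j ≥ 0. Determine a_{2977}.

a_0 = 15,  a_1 = 3,  a_2 = 0,  a_3 = 3,  a_4 = 3,  a_5 = 6,  a_6 = 9,  a_7 = 15,  a_8 = 6,  a_9 = 3,  a_{10} = 9,  a_{11} = 12,  a_{12} = 3,  a_{13} = 15,  a_{14} = 0,  a_{15} = 15,  a_{16} = 15,  a_{17} = 12,  a_{18} = 9,  a_{19} = 3,  a_{20} = 12,  a_{21} = 15,  a_{22} = 9,  a_{23} = 6,  a_{24} = 15,  a_{25} = 3.
The sequence repeats with period 24.
(2977 - 0) mod 24 = 1, so a_{2977} = a_1 = 3.

3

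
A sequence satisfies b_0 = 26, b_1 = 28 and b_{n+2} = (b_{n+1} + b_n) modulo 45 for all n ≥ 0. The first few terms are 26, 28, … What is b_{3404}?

1

b_0 = 26, b_1 = 28, b_2 = 9, b_3 = 37, b_4 = 1, b_5 = 38, b_6 = 39, b_7 = 32, b_8 = 26, b_9 = 13, b_{10} = 39, b_{11} = 7, b_{12} = 1, b_{13} = 8, b_{14} = 9, b_{15} = 17, b_{16} = 26, b_{17} = 43, b_{18} = 24, b_{19} = 22, b_{20} = 1, b_{21} = 23, b_{22} = 24, b_{23} = 2, b_{24} = 26, b_{25} = 28.
Since (b_{24}, b_{25}) = (b_0, b_1) = (26, 28) (two consecutive terms determine the rest), the sequence is periodic with period 24.
So b_{3404} = b_{0 + ((3404-0) mod 24)} = b_{20} = 1.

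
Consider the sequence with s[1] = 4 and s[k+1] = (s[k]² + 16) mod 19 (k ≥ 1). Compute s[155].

6

We have s[1] = 4, s[2] = 13, s[3] = 14, s[4] = 3, s[5] = 6, s[6] = 14.
Since s[6] = s[3] = 14, the sequence is eventually periodic: after a pre-period of length 2 it cycles with period 3.
For k ≥ 3, s[k] depends only on (k - 3) mod 3. (155 - 3) mod 3 = 2, so s[155] = s[5] = 6.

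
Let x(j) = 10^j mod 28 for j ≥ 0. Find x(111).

20

x(0) = 1; x(1) = 10; x(2) = 16; x(3) = 20; x(4) = 4; x(5) = 12; x(6) = 8; x(7) = 24; x(8) = 16.
Since x(8) = x(2) = 16, the sequence is eventually periodic: after a pre-period of length 2 it cycles with period 6.
For j ≥ 2, x(j) depends only on (j - 2) mod 6. (111 - 2) mod 6 = 1, so x(111) = x(3) = 20.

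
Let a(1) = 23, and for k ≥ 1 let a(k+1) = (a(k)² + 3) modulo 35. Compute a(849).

We have a(1) = 23,  a(2) = 7,  a(3) = 17,  a(4) = 12,  a(5) = 7.
Since a(5) = a(2) = 7, the sequence is eventually periodic: after a pre-period of length 1 it cycles with period 3.
For k ≥ 2, a(k) depends only on (k - 2) mod 3. (849 - 2) mod 3 = 1, so a(849) = a(3) = 17.

17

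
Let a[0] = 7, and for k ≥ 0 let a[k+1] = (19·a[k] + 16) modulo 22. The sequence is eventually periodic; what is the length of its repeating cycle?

10

Listing terms: a[0] = 7, a[1] = 17, a[2] = 9, a[3] = 11, a[4] = 5, a[5] = 1, a[6] = 13, a[7] = 21, a[8] = 19, a[9] = 3, a[10] = 7.
Since a[10] = a[0] = 7, the sequence is periodic with period 10.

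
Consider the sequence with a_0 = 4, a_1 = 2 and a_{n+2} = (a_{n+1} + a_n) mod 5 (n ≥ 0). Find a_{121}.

2

We have a_0 = 4; a_1 = 2; a_2 = 1; a_3 = 3; a_4 = 4; a_5 = 2.
The sequence repeats with period 4.
So a_{121} = a_{0 + ((121-0) mod 4)} = a_1 = 2.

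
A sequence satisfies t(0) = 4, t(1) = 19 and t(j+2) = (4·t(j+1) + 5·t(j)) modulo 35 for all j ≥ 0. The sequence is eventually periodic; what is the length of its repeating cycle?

Listing terms: t(0) = 4,  t(1) = 19,  t(2) = 26,  t(3) = 24,  t(4) = 16,  t(5) = 9,  t(6) = 11,  t(7) = 19,  t(8) = 26.
Since (t(7), t(8)) = (t(1), t(2)) = (19, 26) (two consecutive terms determine the rest), the sequence is eventually periodic: after a pre-period of length 1 it cycles with period 6.

6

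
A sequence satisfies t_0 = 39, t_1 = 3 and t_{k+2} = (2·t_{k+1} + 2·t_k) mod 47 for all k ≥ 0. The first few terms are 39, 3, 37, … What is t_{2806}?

39

t_0 = 39, t_1 = 3, t_2 = 37, t_3 = 33, t_4 = 46, t_5 = 17, t_6 = 32, t_7 = 4, t_8 = 25, t_9 = 11, t_{10} = 25, t_{11} = 25, t_{12} = 6, t_{13} = 15, t_{14} = 42, t_{15} = 20, t_{16} = 30, t_{17} = 6, t_{18} = 25, t_{19} = 15, t_{20} = 33, t_{21} = 2, t_{22} = 23, t_{23} = 3, t_{24} = 5, t_{25} = 16, t_{26} = 42, t_{27} = 22, t_{28} = 34, t_{29} = 18, t_{30} = 10, t_{31} = 9, t_{32} = 38, t_{33} = 0, t_{34} = 29, t_{35} = 11, t_{36} = 33, t_{37} = 41, t_{38} = 7, t_{39} = 2, t_{40} = 18, t_{41} = 40, t_{42} = 22, t_{43} = 30, t_{44} = 10, t_{45} = 33, t_{46} = 39, t_{47} = 3.
Since (t_{46}, t_{47}) = (t_0, t_1) = (39, 3) (two consecutive terms determine the rest), the sequence is periodic with period 46.
So t_{2806} = t_{0 + ((2806-0) mod 46)} = t_0 = 39.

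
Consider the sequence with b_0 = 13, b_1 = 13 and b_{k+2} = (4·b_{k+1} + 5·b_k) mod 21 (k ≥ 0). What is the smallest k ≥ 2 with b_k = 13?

6

Listing terms: b_0 = 13; b_1 = 13; b_2 = 12; b_3 = 8; b_4 = 8; b_5 = 9; b_6 = 13; b_7 = 13.
Since (b_6, b_7) = (b_0, b_1) = (13, 13) (two consecutive terms determine the rest), the sequence is periodic with period 6.
The value 13 next appears (with k ≥ 2) at b_6.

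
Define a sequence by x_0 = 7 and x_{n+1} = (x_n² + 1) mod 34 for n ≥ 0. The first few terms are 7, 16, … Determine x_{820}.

Listing terms: x_0 = 7; x_1 = 16; x_2 = 19; x_3 = 22; x_4 = 9; x_5 = 14; x_6 = 27; x_7 = 16.
Since x_7 = x_1 = 16, the sequence is eventually periodic: after a pre-period of length 1 it cycles with period 6.
For n ≥ 1, x_n depends only on (n - 1) mod 6. (820 - 1) mod 6 = 3, so x_{820} = x_4 = 9.

9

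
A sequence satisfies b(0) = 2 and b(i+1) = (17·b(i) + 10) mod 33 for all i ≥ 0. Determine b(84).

We have b(0) = 2; b(1) = 11; b(2) = 32; b(3) = 26; b(4) = 23; b(5) = 5; b(6) = 29; b(7) = 8; b(8) = 14; b(9) = 17; b(10) = 2.
The sequence repeats with period 10.
So b(84) = b(0 + ((84-0) mod 10)) = b(4) = 23.

23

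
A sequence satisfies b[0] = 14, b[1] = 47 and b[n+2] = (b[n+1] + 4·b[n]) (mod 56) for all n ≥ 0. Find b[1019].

We have b[0] = 14,  b[1] = 47,  b[2] = 47,  b[3] = 11,  b[4] = 31,  b[5] = 19,  b[6] = 31,  b[7] = 51,  b[8] = 7,  b[9] = 43,  b[10] = 15,  b[11] = 19,  b[12] = 23,  b[13] = 43,  b[14] = 23,  b[15] = 27,  b[16] = 7,  b[17] = 3,  b[18] = 31,  b[19] = 43,  b[20] = 55,  b[21] = 3,  b[22] = 55,  b[23] = 11,  b[24] = 7,  b[25] = 51,  b[26] = 23,  b[27] = 3,  b[28] = 39,  b[29] = 51,  b[30] = 39,  b[31] = 19,  b[32] = 7,  b[33] = 27,  b[34] = 55,  b[35] = 51,  b[36] = 47,  b[37] = 27,  b[38] = 47,  b[39] = 43,  b[40] = 7,  b[41] = 11,  b[42] = 39,  b[43] = 27,  b[44] = 15,  b[45] = 11,  b[46] = 15,  b[47] = 3,  b[48] = 7,  b[49] = 19,  b[50] = 47,  b[51] = 11.
Since (b[50], b[51]) = (b[2], b[3]) = (47, 11) (two consecutive terms determine the rest), the sequence is eventually periodic: after a pre-period of length 2 it cycles with period 48.
For n ≥ 2, b[n] depends only on (n - 2) mod 48. (1019 - 2) mod 48 = 9, so b[1019] = b[11] = 19.

19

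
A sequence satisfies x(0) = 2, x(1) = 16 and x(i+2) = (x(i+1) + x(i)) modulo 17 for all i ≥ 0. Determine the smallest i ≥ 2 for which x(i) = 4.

x(0) = 2; x(1) = 16; x(2) = 1; x(3) = 0; x(4) = 1; x(5) = 1; x(6) = 2; x(7) = 3; x(8) = 5; x(9) = 8; x(10) = 13; x(11) = 4; x(12) = 0; x(13) = 4; x(14) = 4; x(15) = 8; x(16) = 12; x(17) = 3; x(18) = 15; x(19) = 1; x(20) = 16; x(21) = 0; x(22) = 16; x(23) = 16; x(24) = 15; x(25) = 14; x(26) = 12; x(27) = 9; x(28) = 4; x(29) = 13; x(30) = 0; x(31) = 13; x(32) = 13; x(33) = 9; x(34) = 5; x(35) = 14; x(36) = 2; x(37) = 16.
Since (x(36), x(37)) = (x(0), x(1)) = (2, 16) (two consecutive terms determine the rest), the sequence is periodic with period 36.
The value 4 first appears (with i ≥ 2) at x(11).

11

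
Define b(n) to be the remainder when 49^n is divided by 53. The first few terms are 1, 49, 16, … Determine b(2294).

We have b(0) = 1, b(1) = 49, b(2) = 16, b(3) = 42, b(4) = 44, b(5) = 36, b(6) = 15, b(7) = 46, b(8) = 28, b(9) = 47, b(10) = 24, b(11) = 10, b(12) = 13, b(13) = 1.
Since b(13) = b(0) = 1, the sequence is periodic with period 13.
So b(2294) = b(0 + ((2294-0) mod 13)) = b(6) = 15.

15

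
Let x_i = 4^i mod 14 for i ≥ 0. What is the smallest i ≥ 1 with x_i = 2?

2

Computing terms: x_0 = 1,  x_1 = 4,  x_2 = 2,  x_3 = 8,  x_4 = 4.
Since x_4 = x_1 = 4, the sequence is eventually periodic: after a pre-period of length 1 it cycles with period 3.
The value 2 first appears (with i ≥ 1) at x_2.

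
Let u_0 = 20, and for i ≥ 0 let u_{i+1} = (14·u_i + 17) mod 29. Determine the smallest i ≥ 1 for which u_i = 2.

u_0 = 20,  u_1 = 7,  u_2 = 28,  u_3 = 3,  u_4 = 1,  u_5 = 2,  u_6 = 16,  u_7 = 9,  u_8 = 27,  u_9 = 18,  u_{10} = 8,  u_{11} = 13,  u_{12} = 25,  u_{13} = 19,  u_{14} = 22,  u_{15} = 6,  u_{16} = 14,  u_{17} = 10,  u_{18} = 12,  u_{19} = 11,  u_{20} = 26,  u_{21} = 4,  u_{22} = 15,  u_{23} = 24,  u_{24} = 5,  u_{25} = 0,  u_{26} = 17,  u_{27} = 23,  u_{28} = 20.
The sequence repeats with period 28.
The value 2 first appears (with i ≥ 1) at u_5.

5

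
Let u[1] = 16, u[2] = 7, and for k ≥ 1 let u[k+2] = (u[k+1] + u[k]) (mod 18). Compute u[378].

We have u[1] = 16, u[2] = 7, u[3] = 5, u[4] = 12, u[5] = 17, u[6] = 11, u[7] = 10, u[8] = 3, u[9] = 13, u[10] = 16, u[11] = 11, u[12] = 9, u[13] = 2, u[14] = 11, u[15] = 13, u[16] = 6, u[17] = 1, u[18] = 7, u[19] = 8, u[20] = 15, u[21] = 5, u[22] = 2, u[23] = 7, u[24] = 9, u[25] = 16, u[26] = 7.
The sequence repeats with period 24.
(378 - 1) mod 24 = 17, so u[378] = u[18] = 7.

7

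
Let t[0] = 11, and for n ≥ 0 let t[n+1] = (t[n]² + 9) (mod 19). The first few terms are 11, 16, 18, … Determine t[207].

Computing terms: t[0] = 11,  t[1] = 16,  t[2] = 18,  t[3] = 10,  t[4] = 14,  t[5] = 15,  t[6] = 6,  t[7] = 7,  t[8] = 1,  t[9] = 10.
Since t[9] = t[3] = 10, the sequence is eventually periodic: after a pre-period of length 3 it cycles with period 6.
For n ≥ 3, t[n] depends only on (n - 3) mod 6. (207 - 3) mod 6 = 0, so t[207] = t[3] = 10.

10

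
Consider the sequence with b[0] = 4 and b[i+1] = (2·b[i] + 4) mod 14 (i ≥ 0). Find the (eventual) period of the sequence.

We have b[0] = 4; b[1] = 12; b[2] = 0; b[3] = 4.
The sequence repeats with period 3.

3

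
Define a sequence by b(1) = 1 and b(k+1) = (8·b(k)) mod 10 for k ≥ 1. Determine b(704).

b(1) = 1, b(2) = 8, b(3) = 4, b(4) = 2, b(5) = 6, b(6) = 8.
Since b(6) = b(2) = 8, the sequence is eventually periodic: after a pre-period of length 1 it cycles with period 4.
For k ≥ 2, b(k) depends only on (k - 2) mod 4. (704 - 2) mod 4 = 2, so b(704) = b(4) = 2.

2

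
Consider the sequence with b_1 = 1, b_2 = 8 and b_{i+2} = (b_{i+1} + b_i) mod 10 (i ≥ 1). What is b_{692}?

2

Listing terms: b_1 = 1; b_2 = 8; b_3 = 9; b_4 = 7; b_5 = 6; b_6 = 3; b_7 = 9; b_8 = 2; b_9 = 1; b_{10} = 3; b_{11} = 4; b_{12} = 7; b_{13} = 1; b_{14} = 8.
The sequence repeats with period 12.
So b_{692} = b_{1 + ((692-1) mod 12)} = b_8 = 2.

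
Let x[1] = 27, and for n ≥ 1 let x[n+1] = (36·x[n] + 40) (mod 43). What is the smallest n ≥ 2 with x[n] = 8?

3

We have x[1] = 27; x[2] = 23; x[3] = 8; x[4] = 27.
Since x[4] = x[1] = 27, the sequence is periodic with period 3.
The value 8 first appears (with n ≥ 2) at x[3].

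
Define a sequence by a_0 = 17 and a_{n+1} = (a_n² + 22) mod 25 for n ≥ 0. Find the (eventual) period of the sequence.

We have a_0 = 17,  a_1 = 11,  a_2 = 18,  a_3 = 21,  a_4 = 13,  a_5 = 16,  a_6 = 3,  a_7 = 6,  a_8 = 8,  a_9 = 11.
Since a_9 = a_1 = 11, the sequence is eventually periodic: after a pre-period of length 1 it cycles with period 8.

8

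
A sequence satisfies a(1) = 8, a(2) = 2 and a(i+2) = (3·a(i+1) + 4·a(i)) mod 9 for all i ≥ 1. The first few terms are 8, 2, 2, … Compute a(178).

5

Computing terms: a(1) = 8,  a(2) = 2,  a(3) = 2,  a(4) = 5,  a(5) = 5,  a(6) = 8,  a(7) = 8,  a(8) = 2.
The sequence repeats with period 6.
(178 - 1) mod 6 = 3, so a(178) = a(4) = 5.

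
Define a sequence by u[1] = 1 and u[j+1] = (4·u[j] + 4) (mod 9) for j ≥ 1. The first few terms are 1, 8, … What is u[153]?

6

We have u[1] = 1, u[2] = 8, u[3] = 0, u[4] = 4, u[5] = 2, u[6] = 3, u[7] = 7, u[8] = 5, u[9] = 6, u[10] = 1.
The sequence repeats with period 9.
So u[153] = u[1 + ((153-1) mod 9)] = u[9] = 6.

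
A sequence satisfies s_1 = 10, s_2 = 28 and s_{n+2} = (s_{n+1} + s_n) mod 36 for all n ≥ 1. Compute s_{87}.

Listing terms: s_1 = 10,  s_2 = 28,  s_3 = 2,  s_4 = 30,  s_5 = 32,  s_6 = 26,  s_7 = 22,  s_8 = 12,  s_9 = 34,  s_{10} = 10,  s_{11} = 8,  s_{12} = 18,  s_{13} = 26,  s_{14} = 8,  s_{15} = 34,  s_{16} = 6,  s_{17} = 4,  s_{18} = 10,  s_{19} = 14,  s_{20} = 24,  s_{21} = 2,  s_{22} = 26,  s_{23} = 28,  s_{24} = 18,  s_{25} = 10,  s_{26} = 28.
The sequence repeats with period 24.
So s_{87} = s_{1 + ((87-1) mod 24)} = s_{15} = 34.

34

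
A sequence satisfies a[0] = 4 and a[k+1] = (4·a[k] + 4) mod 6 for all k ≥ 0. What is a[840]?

4

Listing terms: a[0] = 4, a[1] = 2, a[2] = 0, a[3] = 4.
Since a[3] = a[0] = 4, the sequence is periodic with period 3.
So a[840] = a[0 + ((840-0) mod 3)] = a[0] = 4.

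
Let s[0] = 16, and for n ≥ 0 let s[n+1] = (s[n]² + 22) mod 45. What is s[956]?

Listing terms: s[0] = 16, s[1] = 8, s[2] = 41, s[3] = 38, s[4] = 26, s[5] = 23, s[6] = 11, s[7] = 8.
Since s[7] = s[1] = 8, the sequence is eventually periodic: after a pre-period of length 1 it cycles with period 6.
For n ≥ 1, s[n] depends only on (n - 1) mod 6. (956 - 1) mod 6 = 1, so s[956] = s[2] = 41.

41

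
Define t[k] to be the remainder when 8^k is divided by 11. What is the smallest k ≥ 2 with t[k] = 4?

Computing terms: t[1] = 8,  t[2] = 9,  t[3] = 6,  t[4] = 4,  t[5] = 10,  t[6] = 3,  t[7] = 2,  t[8] = 5,  t[9] = 7,  t[10] = 1,  t[11] = 8.
Since t[11] = t[1] = 8, the sequence is periodic with period 10.
The value 4 first appears (with k ≥ 2) at t[4].

4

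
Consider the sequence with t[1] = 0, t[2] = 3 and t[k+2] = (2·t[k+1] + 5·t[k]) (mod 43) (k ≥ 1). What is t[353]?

37

We have t[1] = 0, t[2] = 3, t[3] = 6, t[4] = 27, t[5] = 41, t[6] = 2, t[7] = 37, t[8] = 41, t[9] = 9, t[10] = 8, t[11] = 18, t[12] = 33, t[13] = 27, t[14] = 4, t[15] = 14, t[16] = 5, t[17] = 37, t[18] = 13, t[19] = 39, t[20] = 14, t[21] = 8, t[22] = 0, t[23] = 40, t[24] = 37, t[25] = 16, t[26] = 2, t[27] = 41, t[28] = 6, t[29] = 2, t[30] = 34, t[31] = 35, t[32] = 25, t[33] = 10, t[34] = 16, t[35] = 39, t[36] = 29, t[37] = 38, t[38] = 6, t[39] = 30, t[40] = 4, t[41] = 29, t[42] = 35, t[43] = 0, t[44] = 3.
The sequence repeats with period 42.
(353 - 1) mod 42 = 16, so t[353] = t[17] = 37.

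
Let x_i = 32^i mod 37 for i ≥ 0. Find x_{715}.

Listing terms: x_0 = 1,  x_1 = 32,  x_2 = 25,  x_3 = 23,  x_4 = 33,  x_5 = 20,  x_6 = 11,  x_7 = 19,  x_8 = 16,  x_9 = 31,  x_{10} = 30,  x_{11} = 35,  x_{12} = 10,  x_{13} = 24,  x_{14} = 28,  x_{15} = 8,  x_{16} = 34,  x_{17} = 15,  x_{18} = 36,  x_{19} = 5,  x_{20} = 12,  x_{21} = 14,  x_{22} = 4,  x_{23} = 17,  x_{24} = 26,  x_{25} = 18,  x_{26} = 21,  x_{27} = 6,  x_{28} = 7,  x_{29} = 2,  x_{30} = 27,  x_{31} = 13,  x_{32} = 9,  x_{33} = 29,  x_{34} = 3,  x_{35} = 22,  x_{36} = 1.
Since x_{36} = x_0 = 1, the sequence is periodic with period 36.
(715 - 0) mod 36 = 31, so x_{715} = x_{31} = 13.

13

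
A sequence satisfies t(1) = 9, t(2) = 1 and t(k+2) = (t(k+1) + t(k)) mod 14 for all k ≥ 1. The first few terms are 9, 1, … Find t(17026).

Computing terms: t(1) = 9, t(2) = 1, t(3) = 10, t(4) = 11, t(5) = 7, t(6) = 4, t(7) = 11, t(8) = 1, t(9) = 12, t(10) = 13, t(11) = 11, t(12) = 10, t(13) = 7, t(14) = 3, t(15) = 10, t(16) = 13, t(17) = 9, t(18) = 8, t(19) = 3, t(20) = 11, t(21) = 0, t(22) = 11, t(23) = 11, t(24) = 8, t(25) = 5, t(26) = 13, t(27) = 4, t(28) = 3, t(29) = 7, t(30) = 10, t(31) = 3, t(32) = 13, t(33) = 2, t(34) = 1, t(35) = 3, t(36) = 4, t(37) = 7, t(38) = 11, t(39) = 4, t(40) = 1, t(41) = 5, t(42) = 6, t(43) = 11, t(44) = 3, t(45) = 0, t(46) = 3, t(47) = 3, t(48) = 6, t(49) = 9, t(50) = 1.
Since (t(49), t(50)) = (t(1), t(2)) = (9, 1) (two consecutive terms determine the rest), the sequence is periodic with period 48.
So t(17026) = t(1 + ((17026-1) mod 48)) = t(34) = 1.

1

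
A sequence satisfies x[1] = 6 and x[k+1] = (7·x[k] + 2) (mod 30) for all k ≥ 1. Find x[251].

Listing terms: x[1] = 6,  x[2] = 14,  x[3] = 10,  x[4] = 12,  x[5] = 26,  x[6] = 4,  x[7] = 0,  x[8] = 2,  x[9] = 16,  x[10] = 24,  x[11] = 20,  x[12] = 22,  x[13] = 6.
The sequence repeats with period 12.
(251 - 1) mod 12 = 10, so x[251] = x[11] = 20.

20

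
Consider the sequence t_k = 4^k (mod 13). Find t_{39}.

12

Listing terms: t_1 = 4; t_2 = 3; t_3 = 12; t_4 = 9; t_5 = 10; t_6 = 1; t_7 = 4.
Since t_7 = t_1 = 4, the sequence is periodic with period 6.
(39 - 1) mod 6 = 2, so t_{39} = t_3 = 12.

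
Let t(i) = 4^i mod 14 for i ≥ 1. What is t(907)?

We have t(1) = 4; t(2) = 2; t(3) = 8; t(4) = 4.
Since t(4) = t(1) = 4, the sequence is periodic with period 3.
So t(907) = t(1 + ((907-1) mod 3)) = t(1) = 4.

4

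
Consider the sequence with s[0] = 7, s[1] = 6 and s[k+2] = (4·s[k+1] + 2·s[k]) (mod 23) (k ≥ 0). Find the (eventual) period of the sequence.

22

Computing terms: s[0] = 7, s[1] = 6, s[2] = 15, s[3] = 3, s[4] = 19, s[5] = 13, s[6] = 21, s[7] = 18, s[8] = 22, s[9] = 9, s[10] = 11, s[11] = 16, s[12] = 17, s[13] = 8, s[14] = 20, s[15] = 4, s[16] = 10, s[17] = 2, s[18] = 5, s[19] = 1, s[20] = 14, s[21] = 12, s[22] = 7, s[23] = 6.
Since (s[22], s[23]) = (s[0], s[1]) = (7, 6) (two consecutive terms determine the rest), the sequence is periodic with period 22.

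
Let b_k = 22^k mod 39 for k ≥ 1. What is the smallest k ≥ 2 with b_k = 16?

Listing terms: b_1 = 22,  b_2 = 16,  b_3 = 1,  b_4 = 22.
The sequence repeats with period 3.
The value 16 first appears (with k ≥ 2) at b_2.

2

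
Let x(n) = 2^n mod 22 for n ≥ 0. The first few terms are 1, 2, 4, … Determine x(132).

Listing terms: x(0) = 1,  x(1) = 2,  x(2) = 4,  x(3) = 8,  x(4) = 16,  x(5) = 10,  x(6) = 20,  x(7) = 18,  x(8) = 14,  x(9) = 6,  x(10) = 12,  x(11) = 2.
Since x(11) = x(1) = 2, the sequence is eventually periodic: after a pre-period of length 1 it cycles with period 10.
For n ≥ 1, x(n) depends only on (n - 1) mod 10. (132 - 1) mod 10 = 1, so x(132) = x(2) = 4.

4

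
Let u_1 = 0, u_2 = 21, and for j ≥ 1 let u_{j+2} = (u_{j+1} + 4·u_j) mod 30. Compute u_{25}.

We have u_1 = 0,  u_2 = 21,  u_3 = 21,  u_4 = 15,  u_5 = 9,  u_6 = 9,  u_7 = 15,  u_8 = 21,  u_9 = 21.
Since (u_8, u_9) = (u_2, u_3) = (21, 21) (two consecutive terms determine the rest), the sequence is eventually periodic: after a pre-period of length 1 it cycles with period 6.
For j ≥ 2, u_j depends only on (j - 2) mod 6. (25 - 2) mod 6 = 5, so u_{25} = u_7 = 15.

15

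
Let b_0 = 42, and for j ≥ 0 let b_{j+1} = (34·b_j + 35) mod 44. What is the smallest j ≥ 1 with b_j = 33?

b_0 = 42; b_1 = 11; b_2 = 13; b_3 = 37; b_4 = 17; b_5 = 41; b_6 = 21; b_7 = 1; b_8 = 25; b_9 = 5; b_{10} = 29; b_{11} = 9; b_{12} = 33; b_{13} = 13.
Since b_{13} = b_2 = 13, the sequence is eventually periodic: after a pre-period of length 2 it cycles with period 11.
The value 33 first appears (with j ≥ 1) at b_{12}.

12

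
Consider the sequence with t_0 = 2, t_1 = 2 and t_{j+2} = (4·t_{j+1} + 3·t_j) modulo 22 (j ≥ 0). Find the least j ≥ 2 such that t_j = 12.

10

Listing terms: t_0 = 2, t_1 = 2, t_2 = 14, t_3 = 18, t_4 = 4, t_5 = 4, t_6 = 6, t_7 = 14, t_8 = 8, t_9 = 8, t_{10} = 12, t_{11} = 6, t_{12} = 16, t_{13} = 16, t_{14} = 2, t_{15} = 12, t_{16} = 10, t_{17} = 10, t_{18} = 4, t_{19} = 2, t_{20} = 20, t_{21} = 20, t_{22} = 8, t_{23} = 4, t_{24} = 18, t_{25} = 18, t_{26} = 16, t_{27} = 8, t_{28} = 14, t_{29} = 14, t_{30} = 10, t_{31} = 16, t_{32} = 6, t_{33} = 6, t_{34} = 20, t_{35} = 10, t_{36} = 12, t_{37} = 12, t_{38} = 18, t_{39} = 20, t_{40} = 2, t_{41} = 2.
The sequence repeats with period 40.
The value 12 first appears (with j ≥ 2) at t_{10}.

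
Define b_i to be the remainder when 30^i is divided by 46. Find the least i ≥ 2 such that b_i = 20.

13

Computing terms: b_1 = 30,  b_2 = 26,  b_3 = 44,  b_4 = 32,  b_5 = 40,  b_6 = 4,  b_7 = 28,  b_8 = 12,  b_9 = 38,  b_{10} = 36,  b_{11} = 22,  b_{12} = 16,  b_{13} = 20,  b_{14} = 2,  b_{15} = 14,  b_{16} = 6,  b_{17} = 42,  b_{18} = 18,  b_{19} = 34,  b_{20} = 8,  b_{21} = 10,  b_{22} = 24,  b_{23} = 30.
The sequence repeats with period 22.
The value 20 first appears (with i ≥ 2) at b_{13}.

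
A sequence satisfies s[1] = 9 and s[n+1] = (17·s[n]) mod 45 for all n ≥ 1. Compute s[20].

27

s[1] = 9,  s[2] = 18,  s[3] = 36,  s[4] = 27,  s[5] = 9.
Since s[5] = s[1] = 9, the sequence is periodic with period 4.
(20 - 1) mod 4 = 3, so s[20] = s[4] = 27.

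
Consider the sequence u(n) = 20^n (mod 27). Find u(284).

13

Computing terms: u(0) = 1; u(1) = 20; u(2) = 22; u(3) = 8; u(4) = 25; u(5) = 14; u(6) = 10; u(7) = 11; u(8) = 4; u(9) = 26; u(10) = 7; u(11) = 5; u(12) = 19; u(13) = 2; u(14) = 13; u(15) = 17; u(16) = 16; u(17) = 23; u(18) = 1.
Since u(18) = u(0) = 1, the sequence is periodic with period 18.
So u(284) = u(0 + ((284-0) mod 18)) = u(14) = 13.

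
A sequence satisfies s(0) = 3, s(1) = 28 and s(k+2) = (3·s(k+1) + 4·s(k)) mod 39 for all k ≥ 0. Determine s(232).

We have s(0) = 3,  s(1) = 28,  s(2) = 18,  s(3) = 10,  s(4) = 24,  s(5) = 34,  s(6) = 3,  s(7) = 28.
The sequence repeats with period 6.
So s(232) = s(0 + ((232-0) mod 6)) = s(4) = 24.

24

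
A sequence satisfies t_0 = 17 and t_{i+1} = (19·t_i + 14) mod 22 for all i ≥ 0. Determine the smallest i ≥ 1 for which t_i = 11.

6

t_0 = 17; t_1 = 7; t_2 = 15; t_3 = 13; t_4 = 19; t_5 = 1; t_6 = 11; t_7 = 3; t_8 = 5; t_9 = 21; t_{10} = 17.
The sequence repeats with period 10.
The value 11 first appears (with i ≥ 1) at t_6.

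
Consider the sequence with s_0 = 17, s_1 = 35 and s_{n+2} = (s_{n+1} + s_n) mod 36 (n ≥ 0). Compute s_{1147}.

3

Listing terms: s_0 = 17, s_1 = 35, s_2 = 16, s_3 = 15, s_4 = 31, s_5 = 10, s_6 = 5, s_7 = 15, s_8 = 20, s_9 = 35, s_{10} = 19, s_{11} = 18, s_{12} = 1, s_{13} = 19, s_{14} = 20, s_{15} = 3, s_{16} = 23, s_{17} = 26, s_{18} = 13, s_{19} = 3, s_{20} = 16, s_{21} = 19, s_{22} = 35, s_{23} = 18, s_{24} = 17, s_{25} = 35.
The sequence repeats with period 24.
(1147 - 0) mod 24 = 19, so s_{1147} = s_{19} = 3.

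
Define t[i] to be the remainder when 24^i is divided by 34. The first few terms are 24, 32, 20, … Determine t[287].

22

t[1] = 24, t[2] = 32, t[3] = 20, t[4] = 4, t[5] = 28, t[6] = 26, t[7] = 12, t[8] = 16, t[9] = 10, t[10] = 2, t[11] = 14, t[12] = 30, t[13] = 6, t[14] = 8, t[15] = 22, t[16] = 18, t[17] = 24.
Since t[17] = t[1] = 24, the sequence is periodic with period 16.
(287 - 1) mod 16 = 14, so t[287] = t[15] = 22.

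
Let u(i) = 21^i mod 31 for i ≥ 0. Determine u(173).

17

Listing terms: u(0) = 1, u(1) = 21, u(2) = 7, u(3) = 23, u(4) = 18, u(5) = 6, u(6) = 2, u(7) = 11, u(8) = 14, u(9) = 15, u(10) = 5, u(11) = 12, u(12) = 4, u(13) = 22, u(14) = 28, u(15) = 30, u(16) = 10, u(17) = 24, u(18) = 8, u(19) = 13, u(20) = 25, u(21) = 29, u(22) = 20, u(23) = 17, u(24) = 16, u(25) = 26, u(26) = 19, u(27) = 27, u(28) = 9, u(29) = 3, u(30) = 1.
The sequence repeats with period 30.
(173 - 0) mod 30 = 23, so u(173) = u(23) = 17.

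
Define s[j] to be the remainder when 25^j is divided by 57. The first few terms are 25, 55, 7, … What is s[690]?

49

s[1] = 25; s[2] = 55; s[3] = 7; s[4] = 4; s[5] = 43; s[6] = 49; s[7] = 28; s[8] = 16; s[9] = 1; s[10] = 25.
The sequence repeats with period 9.
So s[690] = s[1 + ((690-1) mod 9)] = s[6] = 49.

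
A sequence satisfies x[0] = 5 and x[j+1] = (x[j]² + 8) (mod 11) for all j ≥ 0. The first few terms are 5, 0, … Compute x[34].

We have x[0] = 5, x[1] = 0, x[2] = 8, x[3] = 6, x[4] = 0.
Since x[4] = x[1] = 0, the sequence is eventually periodic: after a pre-period of length 1 it cycles with period 3.
For j ≥ 1, x[j] depends only on (j - 1) mod 3. (34 - 1) mod 3 = 0, so x[34] = x[1] = 0.

0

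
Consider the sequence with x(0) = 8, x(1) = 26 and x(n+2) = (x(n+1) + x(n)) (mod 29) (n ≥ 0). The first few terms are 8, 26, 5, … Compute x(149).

8

Computing terms: x(0) = 8, x(1) = 26, x(2) = 5, x(3) = 2, x(4) = 7, x(5) = 9, x(6) = 16, x(7) = 25, x(8) = 12, x(9) = 8, x(10) = 20, x(11) = 28, x(12) = 19, x(13) = 18, x(14) = 8, x(15) = 26.
The sequence repeats with period 14.
So x(149) = x(0 + ((149-0) mod 14)) = x(9) = 8.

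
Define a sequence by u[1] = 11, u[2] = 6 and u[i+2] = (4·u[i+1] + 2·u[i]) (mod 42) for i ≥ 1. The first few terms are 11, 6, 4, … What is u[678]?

32

Listing terms: u[1] = 11; u[2] = 6; u[3] = 4; u[4] = 28; u[5] = 36; u[6] = 32; u[7] = 32; u[8] = 24; u[9] = 34; u[10] = 16; u[11] = 6; u[12] = 14; u[13] = 26; u[14] = 6; u[15] = 34; u[16] = 22; u[17] = 30; u[18] = 38; u[19] = 2; u[20] = 0; u[21] = 4; u[22] = 16; u[23] = 30; u[24] = 26; u[25] = 38; u[26] = 36; u[27] = 10; u[28] = 28; u[29] = 6; u[30] = 38; u[31] = 38; u[32] = 18; u[33] = 22; u[34] = 40; u[35] = 36; u[36] = 14; u[37] = 2; u[38] = 36; u[39] = 22; u[40] = 34; u[41] = 12; u[42] = 32; u[43] = 26; u[44] = 0; u[45] = 10; u[46] = 40; u[47] = 12; u[48] = 2; u[49] = 32; u[50] = 6; u[51] = 4.
Since (u[50], u[51]) = (u[2], u[3]) = (6, 4) (two consecutive terms determine the rest), the sequence is eventually periodic: after a pre-period of length 1 it cycles with period 48.
For i ≥ 2, u[i] depends only on (i - 2) mod 48. (678 - 2) mod 48 = 4, so u[678] = u[6] = 32.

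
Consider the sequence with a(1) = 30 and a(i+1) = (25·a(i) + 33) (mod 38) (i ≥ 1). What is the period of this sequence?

a(1) = 30; a(2) = 23; a(3) = 0; a(4) = 33; a(5) = 22; a(6) = 13; a(7) = 16; a(8) = 15; a(9) = 28; a(10) = 11; a(11) = 4; a(12) = 19; a(13) = 14; a(14) = 3; a(15) = 32; a(16) = 35; a(17) = 34; a(18) = 9; a(19) = 30.
The sequence repeats with period 18.

18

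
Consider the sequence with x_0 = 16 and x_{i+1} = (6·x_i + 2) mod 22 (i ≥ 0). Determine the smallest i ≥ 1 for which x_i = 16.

We have x_0 = 16, x_1 = 10, x_2 = 18, x_3 = 0, x_4 = 2, x_5 = 14, x_6 = 20, x_7 = 12, x_8 = 8, x_9 = 6, x_{10} = 16.
The sequence repeats with period 10.
The value 16 next appears (with i ≥ 1) at x_{10}.

10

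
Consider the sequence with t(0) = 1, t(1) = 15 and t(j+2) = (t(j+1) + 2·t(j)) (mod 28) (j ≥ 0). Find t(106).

25

We have t(0) = 1,  t(1) = 15,  t(2) = 17,  t(3) = 19,  t(4) = 25,  t(5) = 7,  t(6) = 1,  t(7) = 15.
Since (t(6), t(7)) = (t(0), t(1)) = (1, 15) (two consecutive terms determine the rest), the sequence is periodic with period 6.
So t(106) = t(0 + ((106-0) mod 6)) = t(4) = 25.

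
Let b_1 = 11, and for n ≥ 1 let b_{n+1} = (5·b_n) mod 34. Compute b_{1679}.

We have b_1 = 11, b_2 = 21, b_3 = 3, b_4 = 15, b_5 = 7, b_6 = 1, b_7 = 5, b_8 = 25, b_9 = 23, b_{10} = 13, b_{11} = 31, b_{12} = 19, b_{13} = 27, b_{14} = 33, b_{15} = 29, b_{16} = 9, b_{17} = 11.
The sequence repeats with period 16.
So b_{1679} = b_{1 + ((1679-1) mod 16)} = b_{15} = 29.

29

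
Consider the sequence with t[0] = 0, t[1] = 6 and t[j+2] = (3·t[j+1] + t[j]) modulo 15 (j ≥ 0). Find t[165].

t[0] = 0; t[1] = 6; t[2] = 3; t[3] = 0; t[4] = 3; t[5] = 9; t[6] = 0; t[7] = 9; t[8] = 12; t[9] = 0; t[10] = 12; t[11] = 6; t[12] = 0; t[13] = 6.
Since (t[12], t[13]) = (t[0], t[1]) = (0, 6) (two consecutive terms determine the rest), the sequence is periodic with period 12.
(165 - 0) mod 12 = 9, so t[165] = t[9] = 0.

0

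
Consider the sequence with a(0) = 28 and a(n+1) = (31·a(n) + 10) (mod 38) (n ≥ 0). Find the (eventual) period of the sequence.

Listing terms: a(0) = 28; a(1) = 4; a(2) = 20; a(3) = 22; a(4) = 8; a(5) = 30; a(6) = 28.
The sequence repeats with period 6.

6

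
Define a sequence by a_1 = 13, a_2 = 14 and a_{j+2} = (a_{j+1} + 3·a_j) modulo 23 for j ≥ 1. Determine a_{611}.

Listing terms: a_1 = 13,  a_2 = 14,  a_3 = 7,  a_4 = 3,  a_5 = 1,  a_6 = 10,  a_7 = 13,  a_8 = 20,  a_9 = 13,  a_{10} = 4,  a_{11} = 20,  a_{12} = 9,  a_{13} = 0,  a_{14} = 4,  a_{15} = 4,  a_{16} = 16,  a_{17} = 5,  a_{18} = 7,  a_{19} = 22,  a_{20} = 20,  a_{21} = 17,  a_{22} = 8,  a_{23} = 13,  a_{24} = 14.
The sequence repeats with period 22.
(611 - 1) mod 22 = 16, so a_{611} = a_{17} = 5.

5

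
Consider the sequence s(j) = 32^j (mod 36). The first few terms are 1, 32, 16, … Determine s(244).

We have s(0) = 1,  s(1) = 32,  s(2) = 16,  s(3) = 8,  s(4) = 4,  s(5) = 20,  s(6) = 28,  s(7) = 32.
Since s(7) = s(1) = 32, the sequence is eventually periodic: after a pre-period of length 1 it cycles with period 6.
For j ≥ 1, s(j) depends only on (j - 1) mod 6. (244 - 1) mod 6 = 3, so s(244) = s(4) = 4.

4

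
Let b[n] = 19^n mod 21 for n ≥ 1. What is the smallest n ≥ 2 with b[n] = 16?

b[1] = 19; b[2] = 4; b[3] = 13; b[4] = 16; b[5] = 10; b[6] = 1; b[7] = 19.
The sequence repeats with period 6.
The value 16 first appears (with n ≥ 2) at b[4].

4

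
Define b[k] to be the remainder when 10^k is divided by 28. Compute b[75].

20

Computing terms: b[0] = 1, b[1] = 10, b[2] = 16, b[3] = 20, b[4] = 4, b[5] = 12, b[6] = 8, b[7] = 24, b[8] = 16.
Since b[8] = b[2] = 16, the sequence is eventually periodic: after a pre-period of length 2 it cycles with period 6.
For k ≥ 2, b[k] depends only on (k - 2) mod 6. (75 - 2) mod 6 = 1, so b[75] = b[3] = 20.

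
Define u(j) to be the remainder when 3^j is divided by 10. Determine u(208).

We have u(1) = 3; u(2) = 9; u(3) = 7; u(4) = 1; u(5) = 3.
Since u(5) = u(1) = 3, the sequence is periodic with period 4.
So u(208) = u(1 + ((208-1) mod 4)) = u(4) = 1.

1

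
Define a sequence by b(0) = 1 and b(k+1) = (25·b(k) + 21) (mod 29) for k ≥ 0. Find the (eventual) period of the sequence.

7

b(0) = 1, b(1) = 17, b(2) = 11, b(3) = 6, b(4) = 26, b(5) = 4, b(6) = 5, b(7) = 1.
Since b(7) = b(0) = 1, the sequence is periodic with period 7.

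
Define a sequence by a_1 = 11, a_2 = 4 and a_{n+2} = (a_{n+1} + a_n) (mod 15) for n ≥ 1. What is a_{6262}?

Computing terms: a_1 = 11; a_2 = 4; a_3 = 0; a_4 = 4; a_5 = 4; a_6 = 8; a_7 = 12; a_8 = 5; a_9 = 2; a_{10} = 7; a_{11} = 9; a_{12} = 1; a_{13} = 10; a_{14} = 11; a_{15} = 6; a_{16} = 2; a_{17} = 8; a_{18} = 10; a_{19} = 3; a_{20} = 13; a_{21} = 1; a_{22} = 14; a_{23} = 0; a_{24} = 14; a_{25} = 14; a_{26} = 13; a_{27} = 12; a_{28} = 10; a_{29} = 7; a_{30} = 2; a_{31} = 9; a_{32} = 11; a_{33} = 5; a_{34} = 1; a_{35} = 6; a_{36} = 7; a_{37} = 13; a_{38} = 5; a_{39} = 3; a_{40} = 8; a_{41} = 11; a_{42} = 4.
The sequence repeats with period 40.
So a_{6262} = a_{1 + ((6262-1) mod 40)} = a_{22} = 14.

14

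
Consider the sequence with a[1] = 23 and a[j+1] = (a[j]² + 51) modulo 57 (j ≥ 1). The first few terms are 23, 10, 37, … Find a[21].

a[1] = 23,  a[2] = 10,  a[3] = 37,  a[4] = 52,  a[5] = 19,  a[6] = 13,  a[7] = 49,  a[8] = 1,  a[9] = 52.
Since a[9] = a[4] = 52, the sequence is eventually periodic: after a pre-period of length 3 it cycles with period 5.
For j ≥ 4, a[j] depends only on (j - 4) mod 5. (21 - 4) mod 5 = 2, so a[21] = a[6] = 13.

13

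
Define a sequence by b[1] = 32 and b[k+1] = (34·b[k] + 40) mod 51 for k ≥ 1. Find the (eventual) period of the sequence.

We have b[1] = 32; b[2] = 6; b[3] = 40; b[4] = 23; b[5] = 6.
Since b[5] = b[2] = 6, the sequence is eventually periodic: after a pre-period of length 1 it cycles with period 3.

3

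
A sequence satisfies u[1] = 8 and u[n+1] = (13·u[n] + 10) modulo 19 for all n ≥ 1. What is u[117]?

17

Computing terms: u[1] = 8, u[2] = 0, u[3] = 10, u[4] = 7, u[5] = 6, u[6] = 12, u[7] = 14, u[8] = 2, u[9] = 17, u[10] = 3, u[11] = 11, u[12] = 1, u[13] = 4, u[14] = 5, u[15] = 18, u[16] = 16, u[17] = 9, u[18] = 13, u[19] = 8.
The sequence repeats with period 18.
So u[117] = u[1 + ((117-1) mod 18)] = u[9] = 17.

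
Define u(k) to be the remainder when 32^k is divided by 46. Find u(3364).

Listing terms: u(0) = 1; u(1) = 32; u(2) = 12; u(3) = 16; u(4) = 6; u(5) = 8; u(6) = 26; u(7) = 4; u(8) = 36; u(9) = 2; u(10) = 18; u(11) = 24; u(12) = 32.
Since u(12) = u(1) = 32, the sequence is eventually periodic: after a pre-period of length 1 it cycles with period 11.
For k ≥ 1, u(k) depends only on (k - 1) mod 11. (3364 - 1) mod 11 = 8, so u(3364) = u(9) = 2.

2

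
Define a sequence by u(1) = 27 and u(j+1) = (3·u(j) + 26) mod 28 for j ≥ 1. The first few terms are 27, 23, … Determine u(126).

Computing terms: u(1) = 27,  u(2) = 23,  u(3) = 11,  u(4) = 3,  u(5) = 7,  u(6) = 19,  u(7) = 27.
Since u(7) = u(1) = 27, the sequence is periodic with period 6.
(126 - 1) mod 6 = 5, so u(126) = u(6) = 19.

19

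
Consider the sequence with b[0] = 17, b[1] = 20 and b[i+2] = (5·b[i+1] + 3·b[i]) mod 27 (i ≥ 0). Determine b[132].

13

Computing terms: b[0] = 17, b[1] = 20, b[2] = 16, b[3] = 5, b[4] = 19, b[5] = 2, b[6] = 13, b[7] = 17, b[8] = 16, b[9] = 23, b[10] = 1, b[11] = 20, b[12] = 22, b[13] = 8, b[14] = 25, b[15] = 14, b[16] = 10, b[17] = 11, b[18] = 4, b[19] = 26, b[20] = 7, b[21] = 5, b[22] = 19.
Since (b[21], b[22]) = (b[3], b[4]) = (5, 19) (two consecutive terms determine the rest), the sequence is eventually periodic: after a pre-period of length 3 it cycles with period 18.
For i ≥ 3, b[i] depends only on (i - 3) mod 18. (132 - 3) mod 18 = 3, so b[132] = b[6] = 13.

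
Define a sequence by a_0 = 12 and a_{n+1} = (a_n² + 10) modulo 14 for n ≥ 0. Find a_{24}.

12

Computing terms: a_0 = 12; a_1 = 0; a_2 = 10; a_3 = 12.
Since a_3 = a_0 = 12, the sequence is periodic with period 3.
(24 - 0) mod 3 = 0, so a_{24} = a_0 = 12.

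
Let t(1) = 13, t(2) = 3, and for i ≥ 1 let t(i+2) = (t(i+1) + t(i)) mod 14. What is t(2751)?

2

t(1) = 13; t(2) = 3; t(3) = 2; t(4) = 5; t(5) = 7; t(6) = 12; t(7) = 5; t(8) = 3; t(9) = 8; t(10) = 11; t(11) = 5; t(12) = 2; t(13) = 7; t(14) = 9; t(15) = 2; t(16) = 11; t(17) = 13; t(18) = 10; t(19) = 9; t(20) = 5; t(21) = 0; t(22) = 5; t(23) = 5; t(24) = 10; t(25) = 1; t(26) = 11; t(27) = 12; t(28) = 9; t(29) = 7; t(30) = 2; t(31) = 9; t(32) = 11; t(33) = 6; t(34) = 3; t(35) = 9; t(36) = 12; t(37) = 7; t(38) = 5; t(39) = 12; t(40) = 3; t(41) = 1; t(42) = 4; t(43) = 5; t(44) = 9; t(45) = 0; t(46) = 9; t(47) = 9; t(48) = 4; t(49) = 13; t(50) = 3.
Since (t(49), t(50)) = (t(1), t(2)) = (13, 3) (two consecutive terms determine the rest), the sequence is periodic with period 48.
So t(2751) = t(1 + ((2751-1) mod 48)) = t(15) = 2.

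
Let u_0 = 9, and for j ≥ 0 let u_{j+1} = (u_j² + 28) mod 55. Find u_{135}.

Listing terms: u_0 = 9, u_1 = 54, u_2 = 29, u_3 = 44, u_4 = 39, u_5 = 9.
Since u_5 = u_0 = 9, the sequence is periodic with period 5.
(135 - 0) mod 5 = 0, so u_{135} = u_0 = 9.

9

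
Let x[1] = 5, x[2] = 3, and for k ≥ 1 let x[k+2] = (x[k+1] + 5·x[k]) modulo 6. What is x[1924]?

1

Listing terms: x[1] = 5, x[2] = 3, x[3] = 4, x[4] = 1, x[5] = 3, x[6] = 2, x[7] = 5, x[8] = 3.
Since (x[7], x[8]) = (x[1], x[2]) = (5, 3) (two consecutive terms determine the rest), the sequence is periodic with period 6.
(1924 - 1) mod 6 = 3, so x[1924] = x[4] = 1.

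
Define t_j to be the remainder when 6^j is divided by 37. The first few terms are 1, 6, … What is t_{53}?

We have t_0 = 1,  t_1 = 6,  t_2 = 36,  t_3 = 31,  t_4 = 1.
The sequence repeats with period 4.
(53 - 0) mod 4 = 1, so t_{53} = t_1 = 6.

6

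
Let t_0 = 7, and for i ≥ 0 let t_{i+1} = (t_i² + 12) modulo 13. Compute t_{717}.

Listing terms: t_0 = 7,  t_1 = 9,  t_2 = 2,  t_3 = 3,  t_4 = 8,  t_5 = 11,  t_6 = 3.
Since t_6 = t_3 = 3, the sequence is eventually periodic: after a pre-period of length 3 it cycles with period 3.
For i ≥ 3, t_i depends only on (i - 3) mod 3. (717 - 3) mod 3 = 0, so t_{717} = t_3 = 3.

3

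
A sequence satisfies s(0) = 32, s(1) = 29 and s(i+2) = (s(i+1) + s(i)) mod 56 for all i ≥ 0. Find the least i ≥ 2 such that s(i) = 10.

21

We have s(0) = 32,  s(1) = 29,  s(2) = 5,  s(3) = 34,  s(4) = 39,  s(5) = 17,  s(6) = 0,  s(7) = 17,  s(8) = 17,  s(9) = 34,  s(10) = 51,  s(11) = 29,  s(12) = 24,  s(13) = 53,  s(14) = 21,  s(15) = 18,  s(16) = 39,  s(17) = 1,  s(18) = 40,  s(19) = 41,  s(20) = 25,  s(21) = 10,  s(22) = 35,  s(23) = 45,  s(24) = 24,  s(25) = 13,  s(26) = 37,  s(27) = 50,  s(28) = 31,  s(29) = 25,  s(30) = 0,  s(31) = 25,  s(32) = 25,  s(33) = 50,  s(34) = 19,  s(35) = 13,  s(36) = 32,  s(37) = 45,  s(38) = 21,  s(39) = 10,  s(40) = 31,  s(41) = 41,  s(42) = 16,  s(43) = 1,  s(44) = 17,  s(45) = 18,  s(46) = 35,  s(47) = 53,  s(48) = 32,  s(49) = 29.
The sequence repeats with period 48.
The value 10 first appears (with i ≥ 2) at s(21).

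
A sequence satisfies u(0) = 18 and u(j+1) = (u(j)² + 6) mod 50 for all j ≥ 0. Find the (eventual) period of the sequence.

u(0) = 18,  u(1) = 30,  u(2) = 6,  u(3) = 42,  u(4) = 20,  u(5) = 6.
Since u(5) = u(2) = 6, the sequence is eventually periodic: after a pre-period of length 2 it cycles with period 3.

3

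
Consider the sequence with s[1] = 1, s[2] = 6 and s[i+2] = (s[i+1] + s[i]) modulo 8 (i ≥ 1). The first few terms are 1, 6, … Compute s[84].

5

We have s[1] = 1,  s[2] = 6,  s[3] = 7,  s[4] = 5,  s[5] = 4,  s[6] = 1,  s[7] = 5,  s[8] = 6,  s[9] = 3,  s[10] = 1,  s[11] = 4,  s[12] = 5,  s[13] = 1,  s[14] = 6.
Since (s[13], s[14]) = (s[1], s[2]) = (1, 6) (two consecutive terms determine the rest), the sequence is periodic with period 12.
(84 - 1) mod 12 = 11, so s[84] = s[12] = 5.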